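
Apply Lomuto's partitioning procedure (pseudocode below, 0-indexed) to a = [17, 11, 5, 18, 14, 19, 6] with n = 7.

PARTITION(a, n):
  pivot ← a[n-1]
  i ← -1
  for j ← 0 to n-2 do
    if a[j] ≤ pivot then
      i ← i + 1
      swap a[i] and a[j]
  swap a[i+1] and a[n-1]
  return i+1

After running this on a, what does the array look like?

[5, 6, 17, 18, 14, 19, 11]

pivot=6, i=-1
j=0: 17>6, skip
j=1: 11>6, skip
j=2: 5≤6, i=0, swap(0,2) ⇒ [5, 11, 17, 18, 14, 19, 6]
j=3: 18>6, skip
j=4: 14>6, skip
j=5: 19>6, skip
swap(1,6) ⇒ [5, 6, 17, 18, 14, 19, 11]; return 1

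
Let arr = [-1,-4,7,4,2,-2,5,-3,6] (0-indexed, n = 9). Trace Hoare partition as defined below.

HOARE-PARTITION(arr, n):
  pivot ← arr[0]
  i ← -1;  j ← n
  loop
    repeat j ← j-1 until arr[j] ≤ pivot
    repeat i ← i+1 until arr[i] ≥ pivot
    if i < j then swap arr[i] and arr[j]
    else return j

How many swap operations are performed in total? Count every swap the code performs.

pivot=-1
j stops at 7 (-3), i stops at 0 (-1); swap ⇒ [-3,-4,7,4,2,-2,5,-1,6]
j stops at 5 (-2), i stops at 2 (7); swap ⇒ [-3,-4,-2,4,2,7,5,-1,6]
j stops at 2, i stops at 3; i≥j ⇒ return 2. arr=[-3,-4,-2,4,2,7,5,-1,6]

2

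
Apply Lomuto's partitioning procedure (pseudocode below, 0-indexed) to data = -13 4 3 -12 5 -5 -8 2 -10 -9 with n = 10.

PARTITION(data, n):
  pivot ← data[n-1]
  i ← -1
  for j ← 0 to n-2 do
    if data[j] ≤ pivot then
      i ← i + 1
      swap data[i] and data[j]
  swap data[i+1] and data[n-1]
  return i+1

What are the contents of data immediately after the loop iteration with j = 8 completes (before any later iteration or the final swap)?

pivot = data[9] = -9; i = -1
j=0: data[0]=-13 ≤ -9 → i=0, swap data[0],data[0] (no change) → -13 4 3 -12 5 -5 -8 2 -10 -9
j=1: data[1]=4 > -9 → no swap
j=2: data[2]=3 > -9 → no swap
j=3: data[3]=-12 ≤ -9 → i=1, swap data[1],data[3] → -13 -12 3 4 5 -5 -8 2 -10 -9
j=4: data[4]=5 > -9 → no swap
j=5: data[5]=-5 > -9 → no swap
j=6: data[6]=-8 > -9 → no swap
j=7: data[7]=2 > -9 → no swap
j=8: data[8]=-10 ≤ -9 → i=2, swap data[2],data[8] → -13 -12 -10 4 5 -5 -8 2 3 -9
(after j=8) data = -13 -12 -10 4 5 -5 -8 2 3 -9

-13 -12 -10 4 5 -5 -8 2 3 -9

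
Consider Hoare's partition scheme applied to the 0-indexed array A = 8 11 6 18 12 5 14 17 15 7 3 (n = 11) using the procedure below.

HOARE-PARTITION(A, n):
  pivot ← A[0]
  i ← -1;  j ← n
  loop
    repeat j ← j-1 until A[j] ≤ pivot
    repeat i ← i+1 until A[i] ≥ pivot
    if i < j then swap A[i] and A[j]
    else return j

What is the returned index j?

pivot = A[0] = 8; i = -1, j = 11
j→10 (A[10]=3≤8), i→0 (A[0]=8≥8); i<j, swap → 3 11 6 18 12 5 14 17 15 7 8
j→9 (A[9]=7≤8), i→1 (A[1]=11≥8); i<j, swap → 3 7 6 18 12 5 14 17 15 11 8
j→5 (A[5]=5≤8), i→3 (A[3]=18≥8); i<j, swap → 3 7 6 5 12 18 14 17 15 11 8
j→3, i→4; i≥j, return j=3. A = 3 7 6 5 12 18 14 17 15 11 8

3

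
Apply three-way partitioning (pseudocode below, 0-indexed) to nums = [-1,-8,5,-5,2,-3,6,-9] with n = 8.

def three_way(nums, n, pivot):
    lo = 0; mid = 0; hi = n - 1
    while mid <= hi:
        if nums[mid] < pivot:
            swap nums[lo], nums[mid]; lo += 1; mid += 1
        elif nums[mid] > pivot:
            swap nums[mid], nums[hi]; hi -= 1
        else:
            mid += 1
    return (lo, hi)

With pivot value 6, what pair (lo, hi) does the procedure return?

(7, 7)

lo=0 mid=0 hi=7
-1<6: swap(0,0), lo=1 mid=1 ⇒ [-1,-8,5,-5,2,-3,6,-9]
-8<6: swap(1,1), lo=2 mid=2 ⇒ [-1,-8,5,-5,2,-3,6,-9]
5<6: swap(2,2), lo=3 mid=3 ⇒ [-1,-8,5,-5,2,-3,6,-9]
-5<6: swap(3,3), lo=4 mid=4 ⇒ [-1,-8,5,-5,2,-3,6,-9]
2<6: swap(4,4), lo=5 mid=5 ⇒ [-1,-8,5,-5,2,-3,6,-9]
-3<6: swap(5,5), lo=6 mid=6 ⇒ [-1,-8,5,-5,2,-3,6,-9]
6=6: mid=7
-9<6: swap(6,7), lo=7 mid=8 ⇒ [-1,-8,5,-5,2,-3,-9,6]
done. lo=7 hi=7; nums=[-1,-8,5,-5,2,-3,-9,6]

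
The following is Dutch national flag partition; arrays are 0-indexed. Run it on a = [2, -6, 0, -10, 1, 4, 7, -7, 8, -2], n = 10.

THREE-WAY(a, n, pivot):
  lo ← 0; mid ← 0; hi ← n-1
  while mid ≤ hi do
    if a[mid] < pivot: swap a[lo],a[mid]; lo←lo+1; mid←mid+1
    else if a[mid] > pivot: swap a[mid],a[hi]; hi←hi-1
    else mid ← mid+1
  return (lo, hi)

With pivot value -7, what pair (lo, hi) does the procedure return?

pivot = -7; lo=0, mid=0, hi=9
a[mid]=2>-7: swap a[0],a[9]; hi=8 → [-2, -6, 0, -10, 1, 4, 7, -7, 8, 2]
a[mid]=-2>-7: swap a[0],a[8]; hi=7 → [8, -6, 0, -10, 1, 4, 7, -7, -2, 2]
a[mid]=8>-7: swap a[0],a[7]; hi=6 → [-7, -6, 0, -10, 1, 4, 7, 8, -2, 2]
a[mid]=-7=-7: mid=1
a[mid]=-6>-7: swap a[1],a[6]; hi=5 → [-7, 7, 0, -10, 1, 4, -6, 8, -2, 2]
a[mid]=7>-7: swap a[1],a[5]; hi=4 → [-7, 4, 0, -10, 1, 7, -6, 8, -2, 2]
a[mid]=4>-7: swap a[1],a[4]; hi=3 → [-7, 1, 0, -10, 4, 7, -6, 8, -2, 2]
a[mid]=1>-7: swap a[1],a[3]; hi=2 → [-7, -10, 0, 1, 4, 7, -6, 8, -2, 2]
a[mid]=-10<-7: swap a[0],a[1]; lo=1,mid=2 → [-10, -7, 0, 1, 4, 7, -6, 8, -2, 2]
a[mid]=0>-7: swap a[2],a[2]; hi=1 → [-10, -7, 0, 1, 4, 7, -6, 8, -2, 2]
end: lo=1, hi=1; a = [-10, -7, 0, 1, 4, 7, -6, 8, -2, 2]

(1, 1)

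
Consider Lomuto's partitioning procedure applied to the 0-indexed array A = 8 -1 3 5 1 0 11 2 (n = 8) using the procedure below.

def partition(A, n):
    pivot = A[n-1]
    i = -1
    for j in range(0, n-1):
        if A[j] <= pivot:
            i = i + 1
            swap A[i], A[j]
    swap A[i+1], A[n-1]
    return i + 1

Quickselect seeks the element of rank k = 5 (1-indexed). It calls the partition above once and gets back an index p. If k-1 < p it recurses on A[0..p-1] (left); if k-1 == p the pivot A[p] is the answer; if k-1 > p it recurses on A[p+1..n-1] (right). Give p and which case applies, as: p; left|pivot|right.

3; right

pivot=2, i=-1
j=0: 8>2, skip
j=1: -1≤2, i=0, swap(0,1) ⇒ -1 8 3 5 1 0 11 2
j=2: 3>2, skip
j=3: 5>2, skip
j=4: 1≤2, i=1, swap(1,4) ⇒ -1 1 3 5 8 0 11 2
j=5: 0≤2, i=2, swap(2,5) ⇒ -1 1 0 5 8 3 11 2
j=6: 11>2, skip
swap(3,7) ⇒ -1 1 0 2 8 3 11 5; return 3
p = 3; k-1 = 4 > 3 ⇒ right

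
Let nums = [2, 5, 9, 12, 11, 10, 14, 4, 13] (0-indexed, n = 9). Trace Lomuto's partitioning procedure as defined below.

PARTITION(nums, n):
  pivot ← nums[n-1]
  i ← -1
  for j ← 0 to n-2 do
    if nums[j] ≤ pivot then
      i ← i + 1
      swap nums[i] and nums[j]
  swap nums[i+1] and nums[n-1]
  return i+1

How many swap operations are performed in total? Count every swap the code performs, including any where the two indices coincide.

pivot=13, i=-1
j=0: 2≤13, i=0, swap(0,0) ⇒ [2, 5, 9, 12, 11, 10, 14, 4, 13]
j=1: 5≤13, i=1, swap(1,1) ⇒ [2, 5, 9, 12, 11, 10, 14, 4, 13]
j=2: 9≤13, i=2, swap(2,2) ⇒ [2, 5, 9, 12, 11, 10, 14, 4, 13]
j=3: 12≤13, i=3, swap(3,3) ⇒ [2, 5, 9, 12, 11, 10, 14, 4, 13]
j=4: 11≤13, i=4, swap(4,4) ⇒ [2, 5, 9, 12, 11, 10, 14, 4, 13]
j=5: 10≤13, i=5, swap(5,5) ⇒ [2, 5, 9, 12, 11, 10, 14, 4, 13]
j=6: 14>13, skip
j=7: 4≤13, i=6, swap(6,7) ⇒ [2, 5, 9, 12, 11, 10, 4, 14, 13]
swap(7,8) ⇒ [2, 5, 9, 12, 11, 10, 4, 13, 14]; return 7

8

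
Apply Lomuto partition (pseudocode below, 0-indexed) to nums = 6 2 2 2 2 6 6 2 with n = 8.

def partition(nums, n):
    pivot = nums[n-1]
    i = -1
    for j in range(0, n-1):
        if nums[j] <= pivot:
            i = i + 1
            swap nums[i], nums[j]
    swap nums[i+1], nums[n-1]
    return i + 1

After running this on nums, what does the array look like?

pivot=2, i=-1
j=0: 6>2, skip
j=1: 2≤2, i=0, swap(0,1) ⇒ 2 6 2 2 2 6 6 2
j=2: 2≤2, i=1, swap(1,2) ⇒ 2 2 6 2 2 6 6 2
j=3: 2≤2, i=2, swap(2,3) ⇒ 2 2 2 6 2 6 6 2
j=4: 2≤2, i=3, swap(3,4) ⇒ 2 2 2 2 6 6 6 2
j=5: 6>2, skip
j=6: 6>2, skip
swap(4,7) ⇒ 2 2 2 2 2 6 6 6; return 4

2 2 2 2 2 6 6 6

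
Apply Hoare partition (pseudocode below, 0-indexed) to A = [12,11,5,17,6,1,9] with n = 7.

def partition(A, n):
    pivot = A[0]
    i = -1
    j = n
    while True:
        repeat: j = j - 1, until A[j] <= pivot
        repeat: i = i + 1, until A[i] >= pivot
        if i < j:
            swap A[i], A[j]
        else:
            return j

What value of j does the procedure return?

pivot=12
j stops at 6 (9), i stops at 0 (12); swap ⇒ [9,11,5,17,6,1,12]
j stops at 5 (1), i stops at 3 (17); swap ⇒ [9,11,5,1,6,17,12]
j stops at 4, i stops at 5; i≥j ⇒ return 4. A=[9,11,5,1,6,17,12]

4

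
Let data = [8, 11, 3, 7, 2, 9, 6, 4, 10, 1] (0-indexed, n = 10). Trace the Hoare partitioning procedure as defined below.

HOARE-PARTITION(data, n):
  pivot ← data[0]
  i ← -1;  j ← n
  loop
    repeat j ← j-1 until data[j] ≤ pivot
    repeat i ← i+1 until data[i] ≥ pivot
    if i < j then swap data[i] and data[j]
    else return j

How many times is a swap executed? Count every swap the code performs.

pivot=8
j stops at 9 (1), i stops at 0 (8); swap ⇒ [1, 11, 3, 7, 2, 9, 6, 4, 10, 8]
j stops at 7 (4), i stops at 1 (11); swap ⇒ [1, 4, 3, 7, 2, 9, 6, 11, 10, 8]
j stops at 6 (6), i stops at 5 (9); swap ⇒ [1, 4, 3, 7, 2, 6, 9, 11, 10, 8]
j stops at 5, i stops at 6; i≥j ⇒ return 5. data=[1, 4, 3, 7, 2, 6, 9, 11, 10, 8]

3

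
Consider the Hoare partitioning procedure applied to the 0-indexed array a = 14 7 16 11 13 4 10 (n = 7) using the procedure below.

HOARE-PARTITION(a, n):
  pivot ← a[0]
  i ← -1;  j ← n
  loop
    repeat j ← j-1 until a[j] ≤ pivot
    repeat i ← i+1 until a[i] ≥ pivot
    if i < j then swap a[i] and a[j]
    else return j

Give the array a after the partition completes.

10 7 4 11 13 16 14

pivot=14
j stops at 6 (10), i stops at 0 (14); swap ⇒ 10 7 16 11 13 4 14
j stops at 5 (4), i stops at 2 (16); swap ⇒ 10 7 4 11 13 16 14
j stops at 4, i stops at 5; i≥j ⇒ return 4. a=10 7 4 11 13 16 14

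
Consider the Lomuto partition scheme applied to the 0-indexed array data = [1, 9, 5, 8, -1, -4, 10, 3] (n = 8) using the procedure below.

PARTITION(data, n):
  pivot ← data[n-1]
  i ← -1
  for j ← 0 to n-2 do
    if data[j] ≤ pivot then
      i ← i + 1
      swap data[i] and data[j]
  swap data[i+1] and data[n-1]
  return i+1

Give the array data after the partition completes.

[1, -1, -4, 3, 9, 5, 10, 8]

pivot=3, i=-1
j=0: 1≤3, i=0, swap(0,0) ⇒ [1, 9, 5, 8, -1, -4, 10, 3]
j=1: 9>3, skip
j=2: 5>3, skip
j=3: 8>3, skip
j=4: -1≤3, i=1, swap(1,4) ⇒ [1, -1, 5, 8, 9, -4, 10, 3]
j=5: -4≤3, i=2, swap(2,5) ⇒ [1, -1, -4, 8, 9, 5, 10, 3]
j=6: 10>3, skip
swap(3,7) ⇒ [1, -1, -4, 3, 9, 5, 10, 8]; return 3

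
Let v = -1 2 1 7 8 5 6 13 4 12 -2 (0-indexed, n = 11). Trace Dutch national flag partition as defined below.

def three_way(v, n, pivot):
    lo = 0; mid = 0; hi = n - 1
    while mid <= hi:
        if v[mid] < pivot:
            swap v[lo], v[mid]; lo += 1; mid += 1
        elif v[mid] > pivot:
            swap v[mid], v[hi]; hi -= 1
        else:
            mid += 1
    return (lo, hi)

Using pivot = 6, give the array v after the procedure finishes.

-1 2 1 -2 4 5 6 13 12 8 7

lo=0 mid=0 hi=10
-1<6: swap(0,0), lo=1 mid=1 ⇒ -1 2 1 7 8 5 6 13 4 12 -2
2<6: swap(1,1), lo=2 mid=2 ⇒ -1 2 1 7 8 5 6 13 4 12 -2
1<6: swap(2,2), lo=3 mid=3 ⇒ -1 2 1 7 8 5 6 13 4 12 -2
7>6: swap(3,10), hi=9 ⇒ -1 2 1 -2 8 5 6 13 4 12 7
-2<6: swap(3,3), lo=4 mid=4 ⇒ -1 2 1 -2 8 5 6 13 4 12 7
8>6: swap(4,9), hi=8 ⇒ -1 2 1 -2 12 5 6 13 4 8 7
12>6: swap(4,8), hi=7 ⇒ -1 2 1 -2 4 5 6 13 12 8 7
4<6: swap(4,4), lo=5 mid=5 ⇒ -1 2 1 -2 4 5 6 13 12 8 7
5<6: swap(5,5), lo=6 mid=6 ⇒ -1 2 1 -2 4 5 6 13 12 8 7
6=6: mid=7
13>6: swap(7,7), hi=6 ⇒ -1 2 1 -2 4 5 6 13 12 8 7
done. lo=6 hi=6; v=-1 2 1 -2 4 5 6 13 12 8 7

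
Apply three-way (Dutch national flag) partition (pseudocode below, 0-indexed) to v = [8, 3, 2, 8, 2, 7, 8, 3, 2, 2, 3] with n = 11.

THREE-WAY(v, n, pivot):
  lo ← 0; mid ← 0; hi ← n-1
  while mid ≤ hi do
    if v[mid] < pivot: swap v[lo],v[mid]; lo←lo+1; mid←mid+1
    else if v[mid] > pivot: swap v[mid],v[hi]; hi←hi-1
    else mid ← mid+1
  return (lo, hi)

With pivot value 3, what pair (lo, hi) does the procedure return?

lo=0 mid=0 hi=10
8>3: swap(0,10), hi=9 ⇒ [3, 3, 2, 8, 2, 7, 8, 3, 2, 2, 8]
3=3: mid=1
3=3: mid=2
2<3: swap(0,2), lo=1 mid=3 ⇒ [2, 3, 3, 8, 2, 7, 8, 3, 2, 2, 8]
8>3: swap(3,9), hi=8 ⇒ [2, 3, 3, 2, 2, 7, 8, 3, 2, 8, 8]
2<3: swap(1,3), lo=2 mid=4 ⇒ [2, 2, 3, 3, 2, 7, 8, 3, 2, 8, 8]
2<3: swap(2,4), lo=3 mid=5 ⇒ [2, 2, 2, 3, 3, 7, 8, 3, 2, 8, 8]
7>3: swap(5,8), hi=7 ⇒ [2, 2, 2, 3, 3, 2, 8, 3, 7, 8, 8]
2<3: swap(3,5), lo=4 mid=6 ⇒ [2, 2, 2, 2, 3, 3, 8, 3, 7, 8, 8]
8>3: swap(6,7), hi=6 ⇒ [2, 2, 2, 2, 3, 3, 3, 8, 7, 8, 8]
3=3: mid=7
done. lo=4 hi=6; v=[2, 2, 2, 2, 3, 3, 3, 8, 7, 8, 8]

(4, 6)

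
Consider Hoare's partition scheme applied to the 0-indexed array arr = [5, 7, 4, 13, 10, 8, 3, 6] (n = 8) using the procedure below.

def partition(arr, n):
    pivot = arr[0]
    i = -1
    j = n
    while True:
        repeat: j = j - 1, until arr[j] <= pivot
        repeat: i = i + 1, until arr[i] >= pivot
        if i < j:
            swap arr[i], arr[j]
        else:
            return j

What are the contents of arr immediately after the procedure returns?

[3, 4, 7, 13, 10, 8, 5, 6]

pivot = arr[0] = 5; i = -1, j = 8
j→6 (arr[6]=3≤5), i→0 (arr[0]=5≥5); i<j, swap → [3, 7, 4, 13, 10, 8, 5, 6]
j→2 (arr[2]=4≤5), i→1 (arr[1]=7≥5); i<j, swap → [3, 4, 7, 13, 10, 8, 5, 6]
j→1, i→2; i≥j, return j=1. arr = [3, 4, 7, 13, 10, 8, 5, 6]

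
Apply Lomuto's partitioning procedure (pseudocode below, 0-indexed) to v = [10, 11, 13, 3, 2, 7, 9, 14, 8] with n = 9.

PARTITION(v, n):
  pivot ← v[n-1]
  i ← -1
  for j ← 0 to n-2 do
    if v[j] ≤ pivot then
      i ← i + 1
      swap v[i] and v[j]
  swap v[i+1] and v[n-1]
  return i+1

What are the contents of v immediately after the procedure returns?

pivot = v[8] = 8; i = -1
j=0: v[0]=10 > 8 → no swap
j=1: v[1]=11 > 8 → no swap
j=2: v[2]=13 > 8 → no swap
j=3: v[3]=3 ≤ 8 → i=0, swap v[0],v[3] → [3, 11, 13, 10, 2, 7, 9, 14, 8]
j=4: v[4]=2 ≤ 8 → i=1, swap v[1],v[4] → [3, 2, 13, 10, 11, 7, 9, 14, 8]
j=5: v[5]=7 ≤ 8 → i=2, swap v[2],v[5] → [3, 2, 7, 10, 11, 13, 9, 14, 8]
j=6: v[6]=9 > 8 → no swap
j=7: v[7]=14 > 8 → no swap
final swap v[3],v[8] → [3, 2, 7, 8, 11, 13, 9, 14, 10]; return 3

[3, 2, 7, 8, 11, 13, 9, 14, 10]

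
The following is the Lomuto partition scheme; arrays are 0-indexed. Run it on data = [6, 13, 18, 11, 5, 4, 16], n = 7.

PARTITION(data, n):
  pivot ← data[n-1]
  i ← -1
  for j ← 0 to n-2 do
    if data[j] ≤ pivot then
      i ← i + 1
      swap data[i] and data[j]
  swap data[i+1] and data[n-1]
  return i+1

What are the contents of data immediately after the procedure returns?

[6, 13, 11, 5, 4, 16, 18]

pivot=16, i=-1
j=0: 6≤16, i=0, swap(0,0) ⇒ [6, 13, 18, 11, 5, 4, 16]
j=1: 13≤16, i=1, swap(1,1) ⇒ [6, 13, 18, 11, 5, 4, 16]
j=2: 18>16, skip
j=3: 11≤16, i=2, swap(2,3) ⇒ [6, 13, 11, 18, 5, 4, 16]
j=4: 5≤16, i=3, swap(3,4) ⇒ [6, 13, 11, 5, 18, 4, 16]
j=5: 4≤16, i=4, swap(4,5) ⇒ [6, 13, 11, 5, 4, 18, 16]
swap(5,6) ⇒ [6, 13, 11, 5, 4, 16, 18]; return 5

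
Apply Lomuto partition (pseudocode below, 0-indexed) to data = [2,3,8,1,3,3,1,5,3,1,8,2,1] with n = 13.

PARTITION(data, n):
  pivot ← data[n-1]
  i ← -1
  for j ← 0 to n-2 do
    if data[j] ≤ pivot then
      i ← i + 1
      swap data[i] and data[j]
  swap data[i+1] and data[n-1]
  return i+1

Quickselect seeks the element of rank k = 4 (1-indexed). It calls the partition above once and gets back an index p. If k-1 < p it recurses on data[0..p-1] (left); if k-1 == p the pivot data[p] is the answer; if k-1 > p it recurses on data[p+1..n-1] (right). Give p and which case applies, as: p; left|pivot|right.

pivot = data[12] = 1; i = -1
j=0: data[0]=2 > 1 → no swap
j=1: data[1]=3 > 1 → no swap
j=2: data[2]=8 > 1 → no swap
j=3: data[3]=1 ≤ 1 → i=0, swap data[0],data[3] → [1,3,8,2,3,3,1,5,3,1,8,2,1]
j=4: data[4]=3 > 1 → no swap
j=5: data[5]=3 > 1 → no swap
j=6: data[6]=1 ≤ 1 → i=1, swap data[1],data[6] → [1,1,8,2,3,3,3,5,3,1,8,2,1]
j=7: data[7]=5 > 1 → no swap
j=8: data[8]=3 > 1 → no swap
j=9: data[9]=1 ≤ 1 → i=2, swap data[2],data[9] → [1,1,1,2,3,3,3,5,3,8,8,2,1]
j=10: data[10]=8 > 1 → no swap
j=11: data[11]=2 > 1 → no swap
final swap data[3],data[12] → [1,1,1,1,3,3,3,5,3,8,8,2,2]; return 3
p = 3; k-1 = 3 == 3 ⇒ pivot

3; pivot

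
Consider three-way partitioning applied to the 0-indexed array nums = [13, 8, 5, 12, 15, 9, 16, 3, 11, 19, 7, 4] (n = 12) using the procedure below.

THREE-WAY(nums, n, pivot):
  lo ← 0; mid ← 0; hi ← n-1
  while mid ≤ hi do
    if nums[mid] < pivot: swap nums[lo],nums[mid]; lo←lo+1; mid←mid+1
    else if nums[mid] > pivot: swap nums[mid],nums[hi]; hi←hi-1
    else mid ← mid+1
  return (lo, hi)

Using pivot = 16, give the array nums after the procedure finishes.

pivot = 16; lo=0, mid=0, hi=11
nums[mid]=13<16: swap nums[0],nums[0]; lo=1,mid=1 → [13, 8, 5, 12, 15, 9, 16, 3, 11, 19, 7, 4]
nums[mid]=8<16: swap nums[1],nums[1]; lo=2,mid=2 → [13, 8, 5, 12, 15, 9, 16, 3, 11, 19, 7, 4]
nums[mid]=5<16: swap nums[2],nums[2]; lo=3,mid=3 → [13, 8, 5, 12, 15, 9, 16, 3, 11, 19, 7, 4]
nums[mid]=12<16: swap nums[3],nums[3]; lo=4,mid=4 → [13, 8, 5, 12, 15, 9, 16, 3, 11, 19, 7, 4]
nums[mid]=15<16: swap nums[4],nums[4]; lo=5,mid=5 → [13, 8, 5, 12, 15, 9, 16, 3, 11, 19, 7, 4]
nums[mid]=9<16: swap nums[5],nums[5]; lo=6,mid=6 → [13, 8, 5, 12, 15, 9, 16, 3, 11, 19, 7, 4]
nums[mid]=16=16: mid=7
nums[mid]=3<16: swap nums[6],nums[7]; lo=7,mid=8 → [13, 8, 5, 12, 15, 9, 3, 16, 11, 19, 7, 4]
nums[mid]=11<16: swap nums[7],nums[8]; lo=8,mid=9 → [13, 8, 5, 12, 15, 9, 3, 11, 16, 19, 7, 4]
nums[mid]=19>16: swap nums[9],nums[11]; hi=10 → [13, 8, 5, 12, 15, 9, 3, 11, 16, 4, 7, 19]
nums[mid]=4<16: swap nums[8],nums[9]; lo=9,mid=10 → [13, 8, 5, 12, 15, 9, 3, 11, 4, 16, 7, 19]
nums[mid]=7<16: swap nums[9],nums[10]; lo=10,mid=11 → [13, 8, 5, 12, 15, 9, 3, 11, 4, 7, 16, 19]
end: lo=10, hi=10; nums = [13, 8, 5, 12, 15, 9, 3, 11, 4, 7, 16, 19]

[13, 8, 5, 12, 15, 9, 3, 11, 4, 7, 16, 19]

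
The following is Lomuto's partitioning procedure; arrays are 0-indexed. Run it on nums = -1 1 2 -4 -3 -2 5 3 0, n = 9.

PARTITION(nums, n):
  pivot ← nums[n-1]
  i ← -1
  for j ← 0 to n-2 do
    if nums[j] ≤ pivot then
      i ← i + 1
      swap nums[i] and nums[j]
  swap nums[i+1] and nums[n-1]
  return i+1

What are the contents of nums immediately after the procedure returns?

-1 -4 -3 -2 0 1 5 3 2

pivot = nums[8] = 0; i = -1
j=0: nums[0]=-1 ≤ 0 → i=0, swap nums[0],nums[0] (no change) → -1 1 2 -4 -3 -2 5 3 0
j=1: nums[1]=1 > 0 → no swap
j=2: nums[2]=2 > 0 → no swap
j=3: nums[3]=-4 ≤ 0 → i=1, swap nums[1],nums[3] → -1 -4 2 1 -3 -2 5 3 0
j=4: nums[4]=-3 ≤ 0 → i=2, swap nums[2],nums[4] → -1 -4 -3 1 2 -2 5 3 0
j=5: nums[5]=-2 ≤ 0 → i=3, swap nums[3],nums[5] → -1 -4 -3 -2 2 1 5 3 0
j=6: nums[6]=5 > 0 → no swap
j=7: nums[7]=3 > 0 → no swap
final swap nums[4],nums[8] → -1 -4 -3 -2 0 1 5 3 2; return 4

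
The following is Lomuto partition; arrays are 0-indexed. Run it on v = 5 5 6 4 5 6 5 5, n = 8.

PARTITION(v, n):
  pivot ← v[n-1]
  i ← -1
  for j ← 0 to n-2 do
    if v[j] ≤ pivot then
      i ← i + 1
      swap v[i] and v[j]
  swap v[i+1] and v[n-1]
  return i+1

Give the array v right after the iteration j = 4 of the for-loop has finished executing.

5 5 4 5 6 6 5 5

pivot = v[7] = 5; i = -1
j=0: v[0]=5 ≤ 5 → i=0, swap v[0],v[0] (no change) → 5 5 6 4 5 6 5 5
j=1: v[1]=5 ≤ 5 → i=1, swap v[1],v[1] (no change) → 5 5 6 4 5 6 5 5
j=2: v[2]=6 > 5 → no swap
j=3: v[3]=4 ≤ 5 → i=2, swap v[2],v[3] → 5 5 4 6 5 6 5 5
j=4: v[4]=5 ≤ 5 → i=3, swap v[3],v[4] → 5 5 4 5 6 6 5 5
(after j=4) v = 5 5 4 5 6 6 5 5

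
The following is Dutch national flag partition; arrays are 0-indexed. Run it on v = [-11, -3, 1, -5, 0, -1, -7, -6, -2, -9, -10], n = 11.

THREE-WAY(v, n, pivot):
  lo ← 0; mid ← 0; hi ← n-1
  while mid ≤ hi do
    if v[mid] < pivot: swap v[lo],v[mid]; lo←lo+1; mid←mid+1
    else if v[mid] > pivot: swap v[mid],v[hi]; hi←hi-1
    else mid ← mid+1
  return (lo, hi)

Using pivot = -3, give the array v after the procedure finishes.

[-11, -10, -5, -9, -6, -7, -3, -2, -1, 0, 1]

pivot = -3; lo=0, mid=0, hi=10
v[mid]=-11<-3: swap v[0],v[0]; lo=1,mid=1 → [-11, -3, 1, -5, 0, -1, -7, -6, -2, -9, -10]
v[mid]=-3=-3: mid=2
v[mid]=1>-3: swap v[2],v[10]; hi=9 → [-11, -3, -10, -5, 0, -1, -7, -6, -2, -9, 1]
v[mid]=-10<-3: swap v[1],v[2]; lo=2,mid=3 → [-11, -10, -3, -5, 0, -1, -7, -6, -2, -9, 1]
v[mid]=-5<-3: swap v[2],v[3]; lo=3,mid=4 → [-11, -10, -5, -3, 0, -1, -7, -6, -2, -9, 1]
v[mid]=0>-3: swap v[4],v[9]; hi=8 → [-11, -10, -5, -3, -9, -1, -7, -6, -2, 0, 1]
v[mid]=-9<-3: swap v[3],v[4]; lo=4,mid=5 → [-11, -10, -5, -9, -3, -1, -7, -6, -2, 0, 1]
v[mid]=-1>-3: swap v[5],v[8]; hi=7 → [-11, -10, -5, -9, -3, -2, -7, -6, -1, 0, 1]
v[mid]=-2>-3: swap v[5],v[7]; hi=6 → [-11, -10, -5, -9, -3, -6, -7, -2, -1, 0, 1]
v[mid]=-6<-3: swap v[4],v[5]; lo=5,mid=6 → [-11, -10, -5, -9, -6, -3, -7, -2, -1, 0, 1]
v[mid]=-7<-3: swap v[5],v[6]; lo=6,mid=7 → [-11, -10, -5, -9, -6, -7, -3, -2, -1, 0, 1]
end: lo=6, hi=6; v = [-11, -10, -5, -9, -6, -7, -3, -2, -1, 0, 1]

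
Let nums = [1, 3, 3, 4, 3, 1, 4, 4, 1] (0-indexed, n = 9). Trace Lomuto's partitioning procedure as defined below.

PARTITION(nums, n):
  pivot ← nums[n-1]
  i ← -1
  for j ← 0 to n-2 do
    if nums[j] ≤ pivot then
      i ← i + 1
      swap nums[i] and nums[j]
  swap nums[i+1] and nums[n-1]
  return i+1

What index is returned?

pivot = nums[8] = 1; i = -1
j=0: nums[0]=1 ≤ 1 → i=0, swap nums[0],nums[0] (no change) → [1, 3, 3, 4, 3, 1, 4, 4, 1]
j=1: nums[1]=3 > 1 → no swap
j=2: nums[2]=3 > 1 → no swap
j=3: nums[3]=4 > 1 → no swap
j=4: nums[4]=3 > 1 → no swap
j=5: nums[5]=1 ≤ 1 → i=1, swap nums[1],nums[5] → [1, 1, 3, 4, 3, 3, 4, 4, 1]
j=6: nums[6]=4 > 1 → no swap
j=7: nums[7]=4 > 1 → no swap
final swap nums[2],nums[8] → [1, 1, 1, 4, 3, 3, 4, 4, 3]; return 2

2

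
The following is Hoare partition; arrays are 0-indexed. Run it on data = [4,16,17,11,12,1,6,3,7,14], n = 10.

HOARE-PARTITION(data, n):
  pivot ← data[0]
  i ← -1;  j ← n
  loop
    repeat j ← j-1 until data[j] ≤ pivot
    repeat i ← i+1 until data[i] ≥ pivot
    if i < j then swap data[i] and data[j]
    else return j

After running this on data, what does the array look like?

pivot = data[0] = 4; i = -1, j = 10
j→7 (data[7]=3≤4), i→0 (data[0]=4≥4); i<j, swap → [3,16,17,11,12,1,6,4,7,14]
j→5 (data[5]=1≤4), i→1 (data[1]=16≥4); i<j, swap → [3,1,17,11,12,16,6,4,7,14]
j→1, i→2; i≥j, return j=1. data = [3,1,17,11,12,16,6,4,7,14]

[3,1,17,11,12,16,6,4,7,14]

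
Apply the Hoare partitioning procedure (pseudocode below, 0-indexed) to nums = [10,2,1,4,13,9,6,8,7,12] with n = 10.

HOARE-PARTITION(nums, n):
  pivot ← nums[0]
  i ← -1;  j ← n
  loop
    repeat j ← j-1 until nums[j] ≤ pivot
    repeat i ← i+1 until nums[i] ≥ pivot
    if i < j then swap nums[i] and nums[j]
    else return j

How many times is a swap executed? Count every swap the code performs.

2

pivot = nums[0] = 10; i = -1, j = 10
j→8 (nums[8]=7≤10), i→0 (nums[0]=10≥10); i<j, swap → [7,2,1,4,13,9,6,8,10,12]
j→7 (nums[7]=8≤10), i→4 (nums[4]=13≥10); i<j, swap → [7,2,1,4,8,9,6,13,10,12]
j→6, i→7; i≥j, return j=6. nums = [7,2,1,4,8,9,6,13,10,12]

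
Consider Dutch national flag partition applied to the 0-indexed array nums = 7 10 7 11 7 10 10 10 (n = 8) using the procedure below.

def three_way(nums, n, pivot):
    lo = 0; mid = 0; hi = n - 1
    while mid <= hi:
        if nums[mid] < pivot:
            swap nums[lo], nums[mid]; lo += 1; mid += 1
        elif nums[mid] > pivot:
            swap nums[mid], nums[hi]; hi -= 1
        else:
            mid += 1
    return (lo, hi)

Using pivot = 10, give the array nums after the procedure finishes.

pivot = 10; lo=0, mid=0, hi=7
nums[mid]=7<10: swap nums[0],nums[0]; lo=1,mid=1 → 7 10 7 11 7 10 10 10
nums[mid]=10=10: mid=2
nums[mid]=7<10: swap nums[1],nums[2]; lo=2,mid=3 → 7 7 10 11 7 10 10 10
nums[mid]=11>10: swap nums[3],nums[7]; hi=6 → 7 7 10 10 7 10 10 11
nums[mid]=10=10: mid=4
nums[mid]=7<10: swap nums[2],nums[4]; lo=3,mid=5 → 7 7 7 10 10 10 10 11
nums[mid]=10=10: mid=6
nums[mid]=10=10: mid=7
end: lo=3, hi=6; nums = 7 7 7 10 10 10 10 11

7 7 7 10 10 10 10 11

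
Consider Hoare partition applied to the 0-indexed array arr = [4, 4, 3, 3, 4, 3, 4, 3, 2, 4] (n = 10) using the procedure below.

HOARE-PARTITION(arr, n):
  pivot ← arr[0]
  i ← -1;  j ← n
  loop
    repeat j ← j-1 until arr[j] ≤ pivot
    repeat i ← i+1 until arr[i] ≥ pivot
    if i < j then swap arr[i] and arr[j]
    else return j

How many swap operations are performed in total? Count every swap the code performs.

3

pivot = arr[0] = 4; i = -1, j = 10
j→9 (arr[9]=4≤4), i→0 (arr[0]=4≥4); i<j, swap → [4, 4, 3, 3, 4, 3, 4, 3, 2, 4]
j→8 (arr[8]=2≤4), i→1 (arr[1]=4≥4); i<j, swap → [4, 2, 3, 3, 4, 3, 4, 3, 4, 4]
j→7 (arr[7]=3≤4), i→4 (arr[4]=4≥4); i<j, swap → [4, 2, 3, 3, 3, 3, 4, 4, 4, 4]
j→6, i→6; i≥j, return j=6. arr = [4, 2, 3, 3, 3, 3, 4, 4, 4, 4]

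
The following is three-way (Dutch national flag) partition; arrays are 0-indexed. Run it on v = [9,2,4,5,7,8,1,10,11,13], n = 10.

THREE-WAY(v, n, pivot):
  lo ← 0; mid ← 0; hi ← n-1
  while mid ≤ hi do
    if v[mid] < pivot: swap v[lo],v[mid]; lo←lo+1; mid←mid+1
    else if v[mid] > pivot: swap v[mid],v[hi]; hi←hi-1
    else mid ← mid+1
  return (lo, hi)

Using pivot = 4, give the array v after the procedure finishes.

pivot = 4; lo=0, mid=0, hi=9
v[mid]=9>4: swap v[0],v[9]; hi=8 → [13,2,4,5,7,8,1,10,11,9]
v[mid]=13>4: swap v[0],v[8]; hi=7 → [11,2,4,5,7,8,1,10,13,9]
v[mid]=11>4: swap v[0],v[7]; hi=6 → [10,2,4,5,7,8,1,11,13,9]
v[mid]=10>4: swap v[0],v[6]; hi=5 → [1,2,4,5,7,8,10,11,13,9]
v[mid]=1<4: swap v[0],v[0]; lo=1,mid=1 → [1,2,4,5,7,8,10,11,13,9]
v[mid]=2<4: swap v[1],v[1]; lo=2,mid=2 → [1,2,4,5,7,8,10,11,13,9]
v[mid]=4=4: mid=3
v[mid]=5>4: swap v[3],v[5]; hi=4 → [1,2,4,8,7,5,10,11,13,9]
v[mid]=8>4: swap v[3],v[4]; hi=3 → [1,2,4,7,8,5,10,11,13,9]
v[mid]=7>4: swap v[3],v[3]; hi=2 → [1,2,4,7,8,5,10,11,13,9]
end: lo=2, hi=2; v = [1,2,4,7,8,5,10,11,13,9]

[1,2,4,7,8,5,10,11,13,9]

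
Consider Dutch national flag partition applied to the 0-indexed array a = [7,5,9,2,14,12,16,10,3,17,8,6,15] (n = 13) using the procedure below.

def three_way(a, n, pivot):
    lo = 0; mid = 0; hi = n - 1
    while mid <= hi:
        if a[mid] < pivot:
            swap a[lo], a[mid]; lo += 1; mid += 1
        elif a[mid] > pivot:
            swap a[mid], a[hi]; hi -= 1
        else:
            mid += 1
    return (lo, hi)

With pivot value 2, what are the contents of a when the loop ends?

pivot = 2; lo=0, mid=0, hi=12
a[mid]=7>2: swap a[0],a[12]; hi=11 → [15,5,9,2,14,12,16,10,3,17,8,6,7]
a[mid]=15>2: swap a[0],a[11]; hi=10 → [6,5,9,2,14,12,16,10,3,17,8,15,7]
a[mid]=6>2: swap a[0],a[10]; hi=9 → [8,5,9,2,14,12,16,10,3,17,6,15,7]
a[mid]=8>2: swap a[0],a[9]; hi=8 → [17,5,9,2,14,12,16,10,3,8,6,15,7]
a[mid]=17>2: swap a[0],a[8]; hi=7 → [3,5,9,2,14,12,16,10,17,8,6,15,7]
a[mid]=3>2: swap a[0],a[7]; hi=6 → [10,5,9,2,14,12,16,3,17,8,6,15,7]
a[mid]=10>2: swap a[0],a[6]; hi=5 → [16,5,9,2,14,12,10,3,17,8,6,15,7]
a[mid]=16>2: swap a[0],a[5]; hi=4 → [12,5,9,2,14,16,10,3,17,8,6,15,7]
a[mid]=12>2: swap a[0],a[4]; hi=3 → [14,5,9,2,12,16,10,3,17,8,6,15,7]
a[mid]=14>2: swap a[0],a[3]; hi=2 → [2,5,9,14,12,16,10,3,17,8,6,15,7]
a[mid]=2=2: mid=1
a[mid]=5>2: swap a[1],a[2]; hi=1 → [2,9,5,14,12,16,10,3,17,8,6,15,7]
a[mid]=9>2: swap a[1],a[1]; hi=0 → [2,9,5,14,12,16,10,3,17,8,6,15,7]
end: lo=0, hi=0; a = [2,9,5,14,12,16,10,3,17,8,6,15,7]

[2,9,5,14,12,16,10,3,17,8,6,15,7]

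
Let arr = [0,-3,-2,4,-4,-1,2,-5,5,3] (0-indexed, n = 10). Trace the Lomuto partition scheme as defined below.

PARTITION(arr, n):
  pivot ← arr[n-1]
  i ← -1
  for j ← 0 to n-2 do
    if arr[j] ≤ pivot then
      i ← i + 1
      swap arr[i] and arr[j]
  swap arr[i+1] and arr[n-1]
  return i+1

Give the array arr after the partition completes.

pivot = arr[9] = 3; i = -1
j=0: arr[0]=0 ≤ 3 → i=0, swap arr[0],arr[0] (no change) → [0,-3,-2,4,-4,-1,2,-5,5,3]
j=1: arr[1]=-3 ≤ 3 → i=1, swap arr[1],arr[1] (no change) → [0,-3,-2,4,-4,-1,2,-5,5,3]
j=2: arr[2]=-2 ≤ 3 → i=2, swap arr[2],arr[2] (no change) → [0,-3,-2,4,-4,-1,2,-5,5,3]
j=3: arr[3]=4 > 3 → no swap
j=4: arr[4]=-4 ≤ 3 → i=3, swap arr[3],arr[4] → [0,-3,-2,-4,4,-1,2,-5,5,3]
j=5: arr[5]=-1 ≤ 3 → i=4, swap arr[4],arr[5] → [0,-3,-2,-4,-1,4,2,-5,5,3]
j=6: arr[6]=2 ≤ 3 → i=5, swap arr[5],arr[6] → [0,-3,-2,-4,-1,2,4,-5,5,3]
j=7: arr[7]=-5 ≤ 3 → i=6, swap arr[6],arr[7] → [0,-3,-2,-4,-1,2,-5,4,5,3]
j=8: arr[8]=5 > 3 → no swap
final swap arr[7],arr[9] → [0,-3,-2,-4,-1,2,-5,3,5,4]; return 7

[0,-3,-2,-4,-1,2,-5,3,5,4]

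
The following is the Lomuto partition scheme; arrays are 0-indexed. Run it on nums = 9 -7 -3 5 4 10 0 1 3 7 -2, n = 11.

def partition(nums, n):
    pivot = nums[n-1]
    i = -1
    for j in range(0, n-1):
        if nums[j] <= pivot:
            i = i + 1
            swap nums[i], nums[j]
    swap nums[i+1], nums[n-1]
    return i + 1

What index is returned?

pivot=-2, i=-1
j=0: 9>-2, skip
j=1: -7≤-2, i=0, swap(0,1) ⇒ -7 9 -3 5 4 10 0 1 3 7 -2
j=2: -3≤-2, i=1, swap(1,2) ⇒ -7 -3 9 5 4 10 0 1 3 7 -2
j=3: 5>-2, skip
j=4: 4>-2, skip
j=5: 10>-2, skip
j=6: 0>-2, skip
j=7: 1>-2, skip
j=8: 3>-2, skip
j=9: 7>-2, skip
swap(2,10) ⇒ -7 -3 -2 5 4 10 0 1 3 7 9; return 2

2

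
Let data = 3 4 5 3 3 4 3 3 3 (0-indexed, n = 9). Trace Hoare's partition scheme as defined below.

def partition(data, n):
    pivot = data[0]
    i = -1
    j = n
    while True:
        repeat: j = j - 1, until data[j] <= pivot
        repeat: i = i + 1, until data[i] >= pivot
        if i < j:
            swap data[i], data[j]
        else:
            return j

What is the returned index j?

pivot = data[0] = 3; i = -1, j = 9
j→8 (data[8]=3≤3), i→0 (data[0]=3≥3); i<j, swap → 3 4 5 3 3 4 3 3 3
j→7 (data[7]=3≤3), i→1 (data[1]=4≥3); i<j, swap → 3 3 5 3 3 4 3 4 3
j→6 (data[6]=3≤3), i→2 (data[2]=5≥3); i<j, swap → 3 3 3 3 3 4 5 4 3
j→4 (data[4]=3≤3), i→3 (data[3]=3≥3); i<j, swap → 3 3 3 3 3 4 5 4 3
j→3, i→4; i≥j, return j=3. data = 3 3 3 3 3 4 5 4 3

3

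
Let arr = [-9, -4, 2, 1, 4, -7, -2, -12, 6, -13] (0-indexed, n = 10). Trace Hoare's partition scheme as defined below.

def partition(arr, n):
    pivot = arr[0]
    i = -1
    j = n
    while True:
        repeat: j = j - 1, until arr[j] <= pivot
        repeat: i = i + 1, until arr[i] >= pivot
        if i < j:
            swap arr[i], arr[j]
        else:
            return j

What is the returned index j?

pivot=-9
j stops at 9 (-13), i stops at 0 (-9); swap ⇒ [-13, -4, 2, 1, 4, -7, -2, -12, 6, -9]
j stops at 7 (-12), i stops at 1 (-4); swap ⇒ [-13, -12, 2, 1, 4, -7, -2, -4, 6, -9]
j stops at 1, i stops at 2; i≥j ⇒ return 1. arr=[-13, -12, 2, 1, 4, -7, -2, -4, 6, -9]

1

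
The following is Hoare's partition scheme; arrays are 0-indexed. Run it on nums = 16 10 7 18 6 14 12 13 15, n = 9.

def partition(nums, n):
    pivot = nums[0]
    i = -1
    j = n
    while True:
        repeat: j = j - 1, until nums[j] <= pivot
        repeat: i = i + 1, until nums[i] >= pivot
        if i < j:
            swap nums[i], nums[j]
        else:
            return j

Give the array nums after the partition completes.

pivot = nums[0] = 16; i = -1, j = 9
j→8 (nums[8]=15≤16), i→0 (nums[0]=16≥16); i<j, swap → 15 10 7 18 6 14 12 13 16
j→7 (nums[7]=13≤16), i→3 (nums[3]=18≥16); i<j, swap → 15 10 7 13 6 14 12 18 16
j→6, i→7; i≥j, return j=6. nums = 15 10 7 13 6 14 12 18 16

15 10 7 13 6 14 12 18 16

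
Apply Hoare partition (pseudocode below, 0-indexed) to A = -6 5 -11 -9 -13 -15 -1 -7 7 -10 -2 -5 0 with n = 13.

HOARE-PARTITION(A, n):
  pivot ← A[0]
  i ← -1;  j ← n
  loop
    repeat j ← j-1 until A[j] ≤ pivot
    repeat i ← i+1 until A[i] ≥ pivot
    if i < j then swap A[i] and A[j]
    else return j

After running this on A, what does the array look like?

pivot=-6
j stops at 9 (-10), i stops at 0 (-6); swap ⇒ -10 5 -11 -9 -13 -15 -1 -7 7 -6 -2 -5 0
j stops at 7 (-7), i stops at 1 (5); swap ⇒ -10 -7 -11 -9 -13 -15 -1 5 7 -6 -2 -5 0
j stops at 5, i stops at 6; i≥j ⇒ return 5. A=-10 -7 -11 -9 -13 -15 -1 5 7 -6 -2 -5 0

-10 -7 -11 -9 -13 -15 -1 5 7 -6 -2 -5 0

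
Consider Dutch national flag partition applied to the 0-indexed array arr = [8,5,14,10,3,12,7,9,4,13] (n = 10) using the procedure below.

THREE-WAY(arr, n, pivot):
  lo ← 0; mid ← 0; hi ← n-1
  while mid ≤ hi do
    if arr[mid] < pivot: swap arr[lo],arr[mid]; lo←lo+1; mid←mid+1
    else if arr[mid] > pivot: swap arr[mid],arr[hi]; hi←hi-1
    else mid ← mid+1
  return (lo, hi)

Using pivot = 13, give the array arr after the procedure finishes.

lo=0 mid=0 hi=9
8<13: swap(0,0), lo=1 mid=1 ⇒ [8,5,14,10,3,12,7,9,4,13]
5<13: swap(1,1), lo=2 mid=2 ⇒ [8,5,14,10,3,12,7,9,4,13]
14>13: swap(2,9), hi=8 ⇒ [8,5,13,10,3,12,7,9,4,14]
13=13: mid=3
10<13: swap(2,3), lo=3 mid=4 ⇒ [8,5,10,13,3,12,7,9,4,14]
3<13: swap(3,4), lo=4 mid=5 ⇒ [8,5,10,3,13,12,7,9,4,14]
12<13: swap(4,5), lo=5 mid=6 ⇒ [8,5,10,3,12,13,7,9,4,14]
7<13: swap(5,6), lo=6 mid=7 ⇒ [8,5,10,3,12,7,13,9,4,14]
9<13: swap(6,7), lo=7 mid=8 ⇒ [8,5,10,3,12,7,9,13,4,14]
4<13: swap(7,8), lo=8 mid=9 ⇒ [8,5,10,3,12,7,9,4,13,14]
done. lo=8 hi=8; arr=[8,5,10,3,12,7,9,4,13,14]

[8,5,10,3,12,7,9,4,13,14]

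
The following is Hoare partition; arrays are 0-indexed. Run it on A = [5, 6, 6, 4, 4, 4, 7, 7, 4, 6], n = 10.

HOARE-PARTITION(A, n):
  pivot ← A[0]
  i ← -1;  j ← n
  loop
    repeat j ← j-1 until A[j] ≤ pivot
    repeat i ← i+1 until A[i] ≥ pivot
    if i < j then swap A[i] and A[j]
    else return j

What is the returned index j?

3

pivot=5
j stops at 8 (4), i stops at 0 (5); swap ⇒ [4, 6, 6, 4, 4, 4, 7, 7, 5, 6]
j stops at 5 (4), i stops at 1 (6); swap ⇒ [4, 4, 6, 4, 4, 6, 7, 7, 5, 6]
j stops at 4 (4), i stops at 2 (6); swap ⇒ [4, 4, 4, 4, 6, 6, 7, 7, 5, 6]
j stops at 3, i stops at 4; i≥j ⇒ return 3. A=[4, 4, 4, 4, 6, 6, 7, 7, 5, 6]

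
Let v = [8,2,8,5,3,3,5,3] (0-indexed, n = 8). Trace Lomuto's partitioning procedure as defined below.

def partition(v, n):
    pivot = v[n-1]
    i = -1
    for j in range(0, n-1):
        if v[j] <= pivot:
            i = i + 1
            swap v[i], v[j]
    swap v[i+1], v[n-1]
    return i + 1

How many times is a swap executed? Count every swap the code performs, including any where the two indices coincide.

pivot = v[7] = 3; i = -1
j=0: v[0]=8 > 3 → no swap
j=1: v[1]=2 ≤ 3 → i=0, swap v[0],v[1] → [2,8,8,5,3,3,5,3]
j=2: v[2]=8 > 3 → no swap
j=3: v[3]=5 > 3 → no swap
j=4: v[4]=3 ≤ 3 → i=1, swap v[1],v[4] → [2,3,8,5,8,3,5,3]
j=5: v[5]=3 ≤ 3 → i=2, swap v[2],v[5] → [2,3,3,5,8,8,5,3]
j=6: v[6]=5 > 3 → no swap
final swap v[3],v[7] → [2,3,3,3,8,8,5,5]; return 3

4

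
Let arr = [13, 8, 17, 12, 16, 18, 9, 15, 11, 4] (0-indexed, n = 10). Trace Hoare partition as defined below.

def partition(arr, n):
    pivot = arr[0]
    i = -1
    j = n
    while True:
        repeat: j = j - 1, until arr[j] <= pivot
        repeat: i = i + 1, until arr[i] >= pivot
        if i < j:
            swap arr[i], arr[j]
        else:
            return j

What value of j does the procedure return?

4

pivot = arr[0] = 13; i = -1, j = 10
j→9 (arr[9]=4≤13), i→0 (arr[0]=13≥13); i<j, swap → [4, 8, 17, 12, 16, 18, 9, 15, 11, 13]
j→8 (arr[8]=11≤13), i→2 (arr[2]=17≥13); i<j, swap → [4, 8, 11, 12, 16, 18, 9, 15, 17, 13]
j→6 (arr[6]=9≤13), i→4 (arr[4]=16≥13); i<j, swap → [4, 8, 11, 12, 9, 18, 16, 15, 17, 13]
j→4, i→5; i≥j, return j=4. arr = [4, 8, 11, 12, 9, 18, 16, 15, 17, 13]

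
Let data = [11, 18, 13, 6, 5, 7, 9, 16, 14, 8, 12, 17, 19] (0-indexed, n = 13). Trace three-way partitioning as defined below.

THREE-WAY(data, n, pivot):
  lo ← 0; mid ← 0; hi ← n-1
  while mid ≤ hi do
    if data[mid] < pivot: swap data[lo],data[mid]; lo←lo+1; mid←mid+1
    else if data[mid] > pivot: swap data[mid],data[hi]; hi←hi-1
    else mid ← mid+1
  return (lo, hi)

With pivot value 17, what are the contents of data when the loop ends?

pivot = 17; lo=0, mid=0, hi=12
data[mid]=11<17: swap data[0],data[0]; lo=1,mid=1 → [11, 18, 13, 6, 5, 7, 9, 16, 14, 8, 12, 17, 19]
data[mid]=18>17: swap data[1],data[12]; hi=11 → [11, 19, 13, 6, 5, 7, 9, 16, 14, 8, 12, 17, 18]
data[mid]=19>17: swap data[1],data[11]; hi=10 → [11, 17, 13, 6, 5, 7, 9, 16, 14, 8, 12, 19, 18]
data[mid]=17=17: mid=2
data[mid]=13<17: swap data[1],data[2]; lo=2,mid=3 → [11, 13, 17, 6, 5, 7, 9, 16, 14, 8, 12, 19, 18]
data[mid]=6<17: swap data[2],data[3]; lo=3,mid=4 → [11, 13, 6, 17, 5, 7, 9, 16, 14, 8, 12, 19, 18]
data[mid]=5<17: swap data[3],data[4]; lo=4,mid=5 → [11, 13, 6, 5, 17, 7, 9, 16, 14, 8, 12, 19, 18]
data[mid]=7<17: swap data[4],data[5]; lo=5,mid=6 → [11, 13, 6, 5, 7, 17, 9, 16, 14, 8, 12, 19, 18]
data[mid]=9<17: swap data[5],data[6]; lo=6,mid=7 → [11, 13, 6, 5, 7, 9, 17, 16, 14, 8, 12, 19, 18]
data[mid]=16<17: swap data[6],data[7]; lo=7,mid=8 → [11, 13, 6, 5, 7, 9, 16, 17, 14, 8, 12, 19, 18]
data[mid]=14<17: swap data[7],data[8]; lo=8,mid=9 → [11, 13, 6, 5, 7, 9, 16, 14, 17, 8, 12, 19, 18]
data[mid]=8<17: swap data[8],data[9]; lo=9,mid=10 → [11, 13, 6, 5, 7, 9, 16, 14, 8, 17, 12, 19, 18]
data[mid]=12<17: swap data[9],data[10]; lo=10,mid=11 → [11, 13, 6, 5, 7, 9, 16, 14, 8, 12, 17, 19, 18]
end: lo=10, hi=10; data = [11, 13, 6, 5, 7, 9, 16, 14, 8, 12, 17, 19, 18]

[11, 13, 6, 5, 7, 9, 16, 14, 8, 12, 17, 19, 18]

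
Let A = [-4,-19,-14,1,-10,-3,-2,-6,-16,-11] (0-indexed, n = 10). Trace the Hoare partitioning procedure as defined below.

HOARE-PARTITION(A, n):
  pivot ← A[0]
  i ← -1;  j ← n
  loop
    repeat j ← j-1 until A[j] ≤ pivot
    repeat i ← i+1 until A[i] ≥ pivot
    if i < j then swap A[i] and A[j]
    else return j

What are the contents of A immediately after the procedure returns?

[-11,-19,-14,-16,-10,-6,-2,-3,1,-4]

pivot = A[0] = -4; i = -1, j = 10
j→9 (A[9]=-11≤-4), i→0 (A[0]=-4≥-4); i<j, swap → [-11,-19,-14,1,-10,-3,-2,-6,-16,-4]
j→8 (A[8]=-16≤-4), i→3 (A[3]=1≥-4); i<j, swap → [-11,-19,-14,-16,-10,-3,-2,-6,1,-4]
j→7 (A[7]=-6≤-4), i→5 (A[5]=-3≥-4); i<j, swap → [-11,-19,-14,-16,-10,-6,-2,-3,1,-4]
j→5, i→6; i≥j, return j=5. A = [-11,-19,-14,-16,-10,-6,-2,-3,1,-4]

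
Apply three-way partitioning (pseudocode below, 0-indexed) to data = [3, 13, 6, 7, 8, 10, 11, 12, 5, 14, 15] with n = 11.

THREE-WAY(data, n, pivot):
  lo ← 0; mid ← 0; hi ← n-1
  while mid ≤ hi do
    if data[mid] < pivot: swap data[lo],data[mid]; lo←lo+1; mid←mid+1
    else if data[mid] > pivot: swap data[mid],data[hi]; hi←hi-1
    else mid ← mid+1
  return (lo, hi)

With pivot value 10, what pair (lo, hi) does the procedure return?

(5, 5)

lo=0 mid=0 hi=10
3<10: swap(0,0), lo=1 mid=1 ⇒ [3, 13, 6, 7, 8, 10, 11, 12, 5, 14, 15]
13>10: swap(1,10), hi=9 ⇒ [3, 15, 6, 7, 8, 10, 11, 12, 5, 14, 13]
15>10: swap(1,9), hi=8 ⇒ [3, 14, 6, 7, 8, 10, 11, 12, 5, 15, 13]
14>10: swap(1,8), hi=7 ⇒ [3, 5, 6, 7, 8, 10, 11, 12, 14, 15, 13]
5<10: swap(1,1), lo=2 mid=2 ⇒ [3, 5, 6, 7, 8, 10, 11, 12, 14, 15, 13]
6<10: swap(2,2), lo=3 mid=3 ⇒ [3, 5, 6, 7, 8, 10, 11, 12, 14, 15, 13]
7<10: swap(3,3), lo=4 mid=4 ⇒ [3, 5, 6, 7, 8, 10, 11, 12, 14, 15, 13]
8<10: swap(4,4), lo=5 mid=5 ⇒ [3, 5, 6, 7, 8, 10, 11, 12, 14, 15, 13]
10=10: mid=6
11>10: swap(6,7), hi=6 ⇒ [3, 5, 6, 7, 8, 10, 12, 11, 14, 15, 13]
12>10: swap(6,6), hi=5 ⇒ [3, 5, 6, 7, 8, 10, 12, 11, 14, 15, 13]
done. lo=5 hi=5; data=[3, 5, 6, 7, 8, 10, 12, 11, 14, 15, 13]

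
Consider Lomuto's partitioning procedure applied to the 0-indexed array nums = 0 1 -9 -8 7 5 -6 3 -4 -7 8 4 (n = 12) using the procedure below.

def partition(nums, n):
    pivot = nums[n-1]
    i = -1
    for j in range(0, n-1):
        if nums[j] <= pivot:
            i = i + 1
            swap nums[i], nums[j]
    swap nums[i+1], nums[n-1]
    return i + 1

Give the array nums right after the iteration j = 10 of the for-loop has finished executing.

0 1 -9 -8 -6 3 -4 -7 7 5 8 4

pivot=4, i=-1
j=0: 0≤4, i=0, swap(0,0) ⇒ 0 1 -9 -8 7 5 -6 3 -4 -7 8 4
j=1: 1≤4, i=1, swap(1,1) ⇒ 0 1 -9 -8 7 5 -6 3 -4 -7 8 4
j=2: -9≤4, i=2, swap(2,2) ⇒ 0 1 -9 -8 7 5 -6 3 -4 -7 8 4
j=3: -8≤4, i=3, swap(3,3) ⇒ 0 1 -9 -8 7 5 -6 3 -4 -7 8 4
j=4: 7>4, skip
j=5: 5>4, skip
j=6: -6≤4, i=4, swap(4,6) ⇒ 0 1 -9 -8 -6 5 7 3 -4 -7 8 4
j=7: 3≤4, i=5, swap(5,7) ⇒ 0 1 -9 -8 -6 3 7 5 -4 -7 8 4
j=8: -4≤4, i=6, swap(6,8) ⇒ 0 1 -9 -8 -6 3 -4 5 7 -7 8 4
j=9: -7≤4, i=7, swap(7,9) ⇒ 0 1 -9 -8 -6 3 -4 -7 7 5 8 4
j=10: 8>4, skip
(after j=10) nums = 0 1 -9 -8 -6 3 -4 -7 7 5 8 4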